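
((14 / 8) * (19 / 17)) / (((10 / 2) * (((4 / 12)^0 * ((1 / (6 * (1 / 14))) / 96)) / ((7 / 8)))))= 1197/85 = 14.08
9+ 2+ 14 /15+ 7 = 18.93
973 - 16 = 957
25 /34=0.74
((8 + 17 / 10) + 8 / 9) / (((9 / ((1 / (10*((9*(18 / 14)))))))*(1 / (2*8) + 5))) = 26684/13286025 = 0.00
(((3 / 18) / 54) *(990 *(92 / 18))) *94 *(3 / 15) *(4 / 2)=47564/81 = 587.21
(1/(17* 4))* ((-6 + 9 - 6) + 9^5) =29523/34 = 868.32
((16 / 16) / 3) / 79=1/237 = 0.00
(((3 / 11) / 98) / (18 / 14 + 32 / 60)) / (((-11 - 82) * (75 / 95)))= -19/911834 = 0.00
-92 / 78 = -46/39 = -1.18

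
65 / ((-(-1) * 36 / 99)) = 715/4 = 178.75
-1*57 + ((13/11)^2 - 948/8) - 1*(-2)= -41649/242 = -172.10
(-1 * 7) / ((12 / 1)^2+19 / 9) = -63/1315 = -0.05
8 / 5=1.60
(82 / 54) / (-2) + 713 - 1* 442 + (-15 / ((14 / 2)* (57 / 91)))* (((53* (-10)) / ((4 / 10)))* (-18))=-83436233/1026 = -81321.86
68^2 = 4624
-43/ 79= -0.54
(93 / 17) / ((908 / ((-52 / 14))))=-1209/54026 = -0.02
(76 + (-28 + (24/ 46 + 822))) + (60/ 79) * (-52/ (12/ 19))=1468118/1817 = 807.99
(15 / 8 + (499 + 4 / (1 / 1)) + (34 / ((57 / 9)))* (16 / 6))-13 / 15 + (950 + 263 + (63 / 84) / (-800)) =315793349/182400 = 1731.32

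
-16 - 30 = -46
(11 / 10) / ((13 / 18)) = 99/65 = 1.52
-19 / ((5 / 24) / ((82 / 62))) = -120.62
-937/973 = -0.96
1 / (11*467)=1/5137 = 0.00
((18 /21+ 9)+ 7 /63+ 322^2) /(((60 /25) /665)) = 775760500/27 = 28731870.37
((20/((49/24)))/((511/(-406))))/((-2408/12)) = 41760/1076677 = 0.04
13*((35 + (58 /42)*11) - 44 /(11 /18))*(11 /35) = -65494/735 = -89.11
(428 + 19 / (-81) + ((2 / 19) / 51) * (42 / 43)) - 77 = 394616536/1125009 = 350.77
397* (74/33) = 29378/33 = 890.24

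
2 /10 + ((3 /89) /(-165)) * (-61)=208/979 = 0.21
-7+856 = 849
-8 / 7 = -1.14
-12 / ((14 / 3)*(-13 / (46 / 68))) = 207/1547 = 0.13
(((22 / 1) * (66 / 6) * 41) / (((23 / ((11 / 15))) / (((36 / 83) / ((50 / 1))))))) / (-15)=-218284/1193125 = -0.18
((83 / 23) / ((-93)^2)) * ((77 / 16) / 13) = 6391/41376816 = 0.00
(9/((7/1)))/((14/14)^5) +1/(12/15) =71/28 = 2.54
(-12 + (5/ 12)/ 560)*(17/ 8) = -274159/10752 = -25.50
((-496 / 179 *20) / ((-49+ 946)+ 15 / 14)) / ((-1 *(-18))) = -69440/20255103 = 0.00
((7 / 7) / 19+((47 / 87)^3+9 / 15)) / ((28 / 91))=658974823/250231140 = 2.63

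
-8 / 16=-1/2 = -0.50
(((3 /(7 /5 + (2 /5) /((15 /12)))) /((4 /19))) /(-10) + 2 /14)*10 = -8255/1204 = -6.86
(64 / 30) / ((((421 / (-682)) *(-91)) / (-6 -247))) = -5521472/574665 = -9.61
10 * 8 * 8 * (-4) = -2560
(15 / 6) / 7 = 5/14 = 0.36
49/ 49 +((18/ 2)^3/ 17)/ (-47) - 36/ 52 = -6281/10387 = -0.60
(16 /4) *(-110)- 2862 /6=-917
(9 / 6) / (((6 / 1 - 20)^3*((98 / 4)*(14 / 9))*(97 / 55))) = -1485/182591248 = 0.00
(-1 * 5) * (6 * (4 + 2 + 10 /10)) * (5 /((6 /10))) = -1750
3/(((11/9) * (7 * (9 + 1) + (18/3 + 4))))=27/880 = 0.03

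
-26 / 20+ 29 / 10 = 8/5 = 1.60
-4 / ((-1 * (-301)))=-4/301 = -0.01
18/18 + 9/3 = 4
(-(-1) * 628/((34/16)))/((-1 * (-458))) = 2512/3893 = 0.65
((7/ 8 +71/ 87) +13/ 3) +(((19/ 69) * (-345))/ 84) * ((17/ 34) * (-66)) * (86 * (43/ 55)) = 2515.38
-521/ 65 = -8.02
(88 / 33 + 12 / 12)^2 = 121/9 = 13.44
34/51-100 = -298/3 = -99.33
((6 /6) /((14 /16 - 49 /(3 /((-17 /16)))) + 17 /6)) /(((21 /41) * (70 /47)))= 0.06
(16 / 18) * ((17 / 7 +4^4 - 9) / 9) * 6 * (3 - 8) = -15520/21 = -739.05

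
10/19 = 0.53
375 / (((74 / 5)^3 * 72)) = 15625/9725376 = 0.00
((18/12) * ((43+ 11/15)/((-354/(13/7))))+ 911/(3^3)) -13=1137212/55755 = 20.40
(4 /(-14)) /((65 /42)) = -12/65 = -0.18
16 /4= 4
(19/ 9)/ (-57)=-1/27 = -0.04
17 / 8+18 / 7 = 263/56 = 4.70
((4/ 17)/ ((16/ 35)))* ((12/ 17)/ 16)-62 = -286583/4624 = -61.98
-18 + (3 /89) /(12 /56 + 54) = -405292/22517 = -18.00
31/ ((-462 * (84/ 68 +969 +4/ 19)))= -10013/144815748 = 0.00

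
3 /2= 1.50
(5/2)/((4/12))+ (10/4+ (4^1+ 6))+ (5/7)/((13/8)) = 1860/91 = 20.44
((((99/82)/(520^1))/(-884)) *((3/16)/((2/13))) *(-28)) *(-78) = -0.01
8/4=2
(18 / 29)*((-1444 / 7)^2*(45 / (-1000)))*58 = -84448008/1225 = -68937.15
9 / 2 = 4.50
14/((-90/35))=-49/9 = -5.44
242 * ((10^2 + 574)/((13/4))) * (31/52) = 5056348/169 = 29919.22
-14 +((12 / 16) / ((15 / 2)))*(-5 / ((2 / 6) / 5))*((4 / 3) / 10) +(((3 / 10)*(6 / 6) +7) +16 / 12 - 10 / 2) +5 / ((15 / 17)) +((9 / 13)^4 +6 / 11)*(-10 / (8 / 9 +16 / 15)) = -667949559/69117620 = -9.66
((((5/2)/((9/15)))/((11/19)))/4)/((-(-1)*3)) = 475/792 = 0.60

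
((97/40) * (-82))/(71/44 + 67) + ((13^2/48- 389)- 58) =-323427121/724560 = -446.38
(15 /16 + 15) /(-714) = -5/224 = -0.02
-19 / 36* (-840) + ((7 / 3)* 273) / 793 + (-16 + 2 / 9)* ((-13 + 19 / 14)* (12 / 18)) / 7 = 37255063/80703 = 461.63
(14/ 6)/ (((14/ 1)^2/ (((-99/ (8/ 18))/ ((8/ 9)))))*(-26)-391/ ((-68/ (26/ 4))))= 149688/3702257 = 0.04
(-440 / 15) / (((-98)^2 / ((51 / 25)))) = -374/60025 = -0.01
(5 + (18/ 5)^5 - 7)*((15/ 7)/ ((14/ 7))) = 2824977/4375 = 645.71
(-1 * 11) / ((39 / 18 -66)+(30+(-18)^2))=-66/1741 = -0.04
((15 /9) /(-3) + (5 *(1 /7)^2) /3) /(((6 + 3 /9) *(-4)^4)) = -115/357504 = 0.00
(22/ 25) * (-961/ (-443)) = 21142/11075 = 1.91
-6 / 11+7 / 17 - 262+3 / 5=-244534/935 = -261.53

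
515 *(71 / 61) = 36565/61 = 599.43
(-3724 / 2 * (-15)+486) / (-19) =-28416/19 = -1495.58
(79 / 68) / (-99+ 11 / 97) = -7663/652256 = -0.01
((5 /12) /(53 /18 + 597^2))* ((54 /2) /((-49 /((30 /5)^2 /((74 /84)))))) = -8748/332318497 = 0.00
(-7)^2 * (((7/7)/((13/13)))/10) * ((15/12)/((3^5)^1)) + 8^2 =124465/1944 = 64.03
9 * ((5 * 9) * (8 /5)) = 648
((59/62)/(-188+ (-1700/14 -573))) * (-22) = 4543/191487 = 0.02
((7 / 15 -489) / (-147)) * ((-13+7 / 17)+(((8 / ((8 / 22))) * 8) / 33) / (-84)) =-19858880/472311 = -42.05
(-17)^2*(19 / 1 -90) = -20519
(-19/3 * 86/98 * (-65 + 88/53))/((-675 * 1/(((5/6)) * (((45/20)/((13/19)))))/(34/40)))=-98431343/81026400 = -1.21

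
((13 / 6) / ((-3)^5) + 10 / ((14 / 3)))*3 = 21779/3402 = 6.40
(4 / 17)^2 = 16/289 = 0.06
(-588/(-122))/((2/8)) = 1176/61 = 19.28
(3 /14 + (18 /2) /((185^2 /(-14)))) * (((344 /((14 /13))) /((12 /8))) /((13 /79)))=457059556/1677025 = 272.54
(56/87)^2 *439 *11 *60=302874880/2523 = 120045.53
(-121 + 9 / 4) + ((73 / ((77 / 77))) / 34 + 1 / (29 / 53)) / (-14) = -410786/3451 = -119.03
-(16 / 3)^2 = -256/9 = -28.44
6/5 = 1.20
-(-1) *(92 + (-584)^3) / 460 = -432992.63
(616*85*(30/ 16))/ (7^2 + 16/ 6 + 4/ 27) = 2650725/1399 = 1894.73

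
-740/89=-8.31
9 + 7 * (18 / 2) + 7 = 79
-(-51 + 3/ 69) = 1172/23 = 50.96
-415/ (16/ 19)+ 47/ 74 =-291369/592 = -492.18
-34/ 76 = -17/38 = -0.45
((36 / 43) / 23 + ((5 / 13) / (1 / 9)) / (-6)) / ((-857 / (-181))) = -2515719/22036898 = -0.11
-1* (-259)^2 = -67081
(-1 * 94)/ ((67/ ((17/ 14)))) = -799/469 = -1.70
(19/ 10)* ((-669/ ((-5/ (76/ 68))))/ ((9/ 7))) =220.99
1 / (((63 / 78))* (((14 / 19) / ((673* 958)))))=159249298/147 = 1083328.56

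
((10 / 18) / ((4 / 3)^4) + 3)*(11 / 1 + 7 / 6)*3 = 59349/512 = 115.92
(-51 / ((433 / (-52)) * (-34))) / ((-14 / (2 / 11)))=78/33341 = 0.00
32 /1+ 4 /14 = 226/7 = 32.29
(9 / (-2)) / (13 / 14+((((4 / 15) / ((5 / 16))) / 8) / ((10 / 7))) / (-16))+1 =-37549/9701 = -3.87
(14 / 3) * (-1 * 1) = -14/3 = -4.67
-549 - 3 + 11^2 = -431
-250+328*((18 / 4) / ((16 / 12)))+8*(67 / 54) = 23407/27 = 866.93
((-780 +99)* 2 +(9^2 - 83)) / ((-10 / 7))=4774/5 = 954.80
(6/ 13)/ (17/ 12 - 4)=-72/403 = -0.18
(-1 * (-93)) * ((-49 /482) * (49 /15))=-30.88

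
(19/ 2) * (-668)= -6346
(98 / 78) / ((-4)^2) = 0.08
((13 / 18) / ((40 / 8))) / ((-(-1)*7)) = 13/630 = 0.02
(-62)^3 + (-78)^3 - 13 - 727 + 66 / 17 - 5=-12131559/17 = -713621.12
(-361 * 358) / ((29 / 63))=-8141994/29 = -280758.41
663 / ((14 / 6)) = 1989/7 = 284.14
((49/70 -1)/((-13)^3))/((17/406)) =609/186745 = 0.00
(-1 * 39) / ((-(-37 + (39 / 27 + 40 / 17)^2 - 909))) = -912951/21807353 = -0.04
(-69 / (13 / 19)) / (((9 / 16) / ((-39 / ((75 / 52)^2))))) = 18906368/5625 = 3361.13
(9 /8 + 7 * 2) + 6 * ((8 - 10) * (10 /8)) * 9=-959/8 = -119.88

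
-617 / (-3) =617/3 = 205.67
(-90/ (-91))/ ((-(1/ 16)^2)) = -253.19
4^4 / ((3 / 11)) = 2816/3 = 938.67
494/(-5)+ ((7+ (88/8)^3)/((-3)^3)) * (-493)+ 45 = 1096969/45 = 24377.09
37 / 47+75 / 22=4339/1034 = 4.20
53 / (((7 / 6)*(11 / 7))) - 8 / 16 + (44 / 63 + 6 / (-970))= 19562197/672210 = 29.10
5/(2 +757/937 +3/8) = 37480/23859 = 1.57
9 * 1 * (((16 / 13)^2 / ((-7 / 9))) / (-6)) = 3456/1183 = 2.92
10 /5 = 2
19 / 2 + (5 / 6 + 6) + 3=58/3 = 19.33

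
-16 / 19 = -0.84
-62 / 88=-31/44 = -0.70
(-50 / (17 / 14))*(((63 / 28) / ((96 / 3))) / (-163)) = 1575/88672 = 0.02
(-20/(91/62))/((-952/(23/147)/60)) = 71300/530621 = 0.13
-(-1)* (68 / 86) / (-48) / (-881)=17/909192 = 0.00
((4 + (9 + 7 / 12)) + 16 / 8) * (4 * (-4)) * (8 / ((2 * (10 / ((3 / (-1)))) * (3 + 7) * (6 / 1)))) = 4.99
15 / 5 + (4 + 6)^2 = 103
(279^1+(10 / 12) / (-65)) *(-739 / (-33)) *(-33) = -16081379/78 = -206171.53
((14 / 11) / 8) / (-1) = -7/44 = -0.16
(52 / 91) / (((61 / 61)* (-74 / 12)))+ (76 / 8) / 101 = 73/52318 = 0.00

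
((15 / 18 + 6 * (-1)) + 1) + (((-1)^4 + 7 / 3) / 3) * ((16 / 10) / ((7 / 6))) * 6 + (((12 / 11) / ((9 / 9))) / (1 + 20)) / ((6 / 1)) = 4.98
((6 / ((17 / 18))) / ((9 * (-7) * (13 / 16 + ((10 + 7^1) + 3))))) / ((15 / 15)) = -64/13209 = 0.00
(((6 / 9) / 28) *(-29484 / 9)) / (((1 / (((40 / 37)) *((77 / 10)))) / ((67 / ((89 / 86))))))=-42036.53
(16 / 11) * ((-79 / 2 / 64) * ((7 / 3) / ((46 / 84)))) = -3871/1012 = -3.83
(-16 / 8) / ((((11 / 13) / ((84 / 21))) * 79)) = -104/869 = -0.12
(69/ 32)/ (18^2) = 23/3456 = 0.01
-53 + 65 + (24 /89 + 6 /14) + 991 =625304/623 = 1003.70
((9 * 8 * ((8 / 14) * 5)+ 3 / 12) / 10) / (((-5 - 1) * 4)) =-5767/6720 = -0.86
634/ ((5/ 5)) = 634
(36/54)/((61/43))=86/183 = 0.47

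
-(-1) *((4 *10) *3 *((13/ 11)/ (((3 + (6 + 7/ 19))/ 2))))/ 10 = 2964/979 = 3.03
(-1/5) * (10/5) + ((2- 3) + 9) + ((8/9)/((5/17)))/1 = 478/45 = 10.62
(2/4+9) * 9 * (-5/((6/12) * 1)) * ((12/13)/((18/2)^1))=-1140/13 = -87.69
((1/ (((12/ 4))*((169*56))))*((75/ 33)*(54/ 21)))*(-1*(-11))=75/33124 = 0.00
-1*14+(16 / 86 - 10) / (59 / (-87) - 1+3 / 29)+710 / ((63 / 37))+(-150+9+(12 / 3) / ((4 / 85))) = 131090242/371133 = 353.22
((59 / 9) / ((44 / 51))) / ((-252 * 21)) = -1003/698544 = 0.00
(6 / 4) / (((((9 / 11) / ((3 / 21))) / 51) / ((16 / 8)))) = 187/7 = 26.71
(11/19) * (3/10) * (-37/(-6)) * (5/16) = 407/1216 = 0.33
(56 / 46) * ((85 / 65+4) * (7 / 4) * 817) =120099/13 = 9238.38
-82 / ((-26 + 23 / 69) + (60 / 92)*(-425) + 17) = 0.29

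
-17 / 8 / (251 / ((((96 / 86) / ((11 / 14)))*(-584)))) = 833952/118723 = 7.02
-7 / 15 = -0.47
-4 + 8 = 4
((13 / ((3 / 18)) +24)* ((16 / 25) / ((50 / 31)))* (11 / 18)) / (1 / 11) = 510136/1875 = 272.07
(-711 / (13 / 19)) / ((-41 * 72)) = 1501/4264 = 0.35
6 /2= 3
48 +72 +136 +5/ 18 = 256.28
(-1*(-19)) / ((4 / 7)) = 133/4 = 33.25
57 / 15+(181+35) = 1099/5 = 219.80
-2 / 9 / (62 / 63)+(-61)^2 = 115344/31 = 3720.77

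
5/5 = 1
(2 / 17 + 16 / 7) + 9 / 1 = 11.40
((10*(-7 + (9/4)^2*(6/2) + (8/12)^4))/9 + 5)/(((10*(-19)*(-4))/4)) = 16699/221616 = 0.08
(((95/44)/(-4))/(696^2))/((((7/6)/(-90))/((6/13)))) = 4275/107755648 = 0.00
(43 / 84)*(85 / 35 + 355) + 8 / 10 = 90047/490 = 183.77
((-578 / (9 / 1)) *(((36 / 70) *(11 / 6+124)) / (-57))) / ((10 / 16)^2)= 5585792/29925 = 186.66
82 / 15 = 5.47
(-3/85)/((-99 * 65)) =1/182325 = 0.00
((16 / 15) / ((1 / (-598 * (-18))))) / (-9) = -19136/15 = -1275.73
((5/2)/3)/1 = 5/6 = 0.83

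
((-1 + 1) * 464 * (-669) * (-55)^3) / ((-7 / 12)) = 0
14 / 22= 0.64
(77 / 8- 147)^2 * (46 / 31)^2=638926729/15376 = 41553.51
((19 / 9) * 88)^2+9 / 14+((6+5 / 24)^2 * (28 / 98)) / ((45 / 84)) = 783244321/22680 = 34534.58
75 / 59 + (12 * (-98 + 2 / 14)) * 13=-6304215/413 = -15264.44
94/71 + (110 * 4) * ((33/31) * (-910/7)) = -134016686/2201 = -60889.00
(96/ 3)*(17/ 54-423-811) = -1065904/27 = -39477.93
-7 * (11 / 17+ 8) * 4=-4116/17 = -242.12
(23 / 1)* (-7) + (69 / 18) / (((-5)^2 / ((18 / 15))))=-20102/125 = -160.82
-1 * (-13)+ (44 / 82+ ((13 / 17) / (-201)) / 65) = 9482134/700485 = 13.54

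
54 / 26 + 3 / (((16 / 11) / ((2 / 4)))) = 1293/416 = 3.11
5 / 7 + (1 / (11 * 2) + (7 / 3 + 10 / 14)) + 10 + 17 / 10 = 15.51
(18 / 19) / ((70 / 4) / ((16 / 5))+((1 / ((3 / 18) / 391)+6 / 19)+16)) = 64/159957 = 0.00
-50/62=-25/31 = -0.81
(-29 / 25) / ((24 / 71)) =-2059/600 = -3.43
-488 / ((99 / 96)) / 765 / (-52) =3904/328185 = 0.01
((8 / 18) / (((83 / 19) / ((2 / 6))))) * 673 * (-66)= -1125256/747 = -1506.37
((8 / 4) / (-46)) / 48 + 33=33.00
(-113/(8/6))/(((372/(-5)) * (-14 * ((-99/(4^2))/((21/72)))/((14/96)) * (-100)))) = -791/141419520 = 0.00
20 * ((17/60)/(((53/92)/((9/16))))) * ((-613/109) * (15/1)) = -10785735/23108 = -466.75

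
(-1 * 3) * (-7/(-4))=-21/4 = -5.25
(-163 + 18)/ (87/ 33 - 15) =1595/136 = 11.73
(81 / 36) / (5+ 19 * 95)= 9/7240 = 0.00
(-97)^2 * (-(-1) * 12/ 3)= 37636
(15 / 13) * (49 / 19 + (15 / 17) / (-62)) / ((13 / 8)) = 3081660/1692197 = 1.82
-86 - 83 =-169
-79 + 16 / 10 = -387/5 = -77.40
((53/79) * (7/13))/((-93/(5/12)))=-1855/1146132 = 0.00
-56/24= -7/3 = -2.33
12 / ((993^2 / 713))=2852/328683 = 0.01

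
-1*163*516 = -84108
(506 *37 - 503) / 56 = 18219/56 = 325.34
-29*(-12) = 348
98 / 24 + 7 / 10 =287/60 = 4.78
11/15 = 0.73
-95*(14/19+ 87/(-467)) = -52.30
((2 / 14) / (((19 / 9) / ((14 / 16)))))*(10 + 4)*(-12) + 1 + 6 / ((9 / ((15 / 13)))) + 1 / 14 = -28033/3458 = -8.11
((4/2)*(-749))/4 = -749/2 = -374.50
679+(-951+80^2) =6128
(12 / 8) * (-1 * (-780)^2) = -912600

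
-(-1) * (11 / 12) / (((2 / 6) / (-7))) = -77/4 = -19.25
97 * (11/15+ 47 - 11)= 53447/15 = 3563.13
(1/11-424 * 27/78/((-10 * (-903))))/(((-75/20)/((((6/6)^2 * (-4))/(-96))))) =-16067/19369350 = 0.00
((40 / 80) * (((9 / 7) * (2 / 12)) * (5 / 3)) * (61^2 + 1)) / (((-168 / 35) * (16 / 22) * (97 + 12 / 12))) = -511775/263424 = -1.94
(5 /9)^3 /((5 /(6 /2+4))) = 175/729 = 0.24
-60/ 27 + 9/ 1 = 61/9 = 6.78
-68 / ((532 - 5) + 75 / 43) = -0.13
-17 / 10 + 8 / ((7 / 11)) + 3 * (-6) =-499/70 = -7.13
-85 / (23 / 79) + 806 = 11823/23 = 514.04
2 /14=1/7 = 0.14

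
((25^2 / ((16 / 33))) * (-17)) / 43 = -350625/688 = -509.63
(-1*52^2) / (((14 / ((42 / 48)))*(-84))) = 169/84 = 2.01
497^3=122763473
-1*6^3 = -216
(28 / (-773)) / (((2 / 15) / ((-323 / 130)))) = 6783/10049 = 0.67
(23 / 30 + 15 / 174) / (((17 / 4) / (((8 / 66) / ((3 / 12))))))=23744/244035 = 0.10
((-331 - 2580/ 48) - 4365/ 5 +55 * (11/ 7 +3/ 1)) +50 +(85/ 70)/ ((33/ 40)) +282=-672.85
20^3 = 8000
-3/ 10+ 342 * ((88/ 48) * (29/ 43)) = 181701/430 = 422.56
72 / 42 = 12/7 = 1.71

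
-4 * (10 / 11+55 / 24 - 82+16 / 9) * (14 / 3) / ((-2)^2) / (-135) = -427007/160380 = -2.66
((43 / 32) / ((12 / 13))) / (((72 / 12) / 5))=2795/2304 = 1.21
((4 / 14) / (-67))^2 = 4/219961 = 0.00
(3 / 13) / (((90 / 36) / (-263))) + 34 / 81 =-125608/5265 = -23.86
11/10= 1.10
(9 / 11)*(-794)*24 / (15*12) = -4764/55 = -86.62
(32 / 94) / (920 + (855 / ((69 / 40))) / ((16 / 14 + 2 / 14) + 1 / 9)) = 4048/15159145 = 0.00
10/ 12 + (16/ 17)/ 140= 2999/3570 = 0.84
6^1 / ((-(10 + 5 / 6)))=-36/65 = -0.55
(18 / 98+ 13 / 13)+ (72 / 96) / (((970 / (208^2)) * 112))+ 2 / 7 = 42018/23765 = 1.77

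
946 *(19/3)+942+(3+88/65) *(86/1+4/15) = 7126202/975 = 7308.93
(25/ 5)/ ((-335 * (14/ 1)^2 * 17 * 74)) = -1/16520056 = 0.00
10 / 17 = 0.59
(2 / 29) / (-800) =-1/11600 = 0.00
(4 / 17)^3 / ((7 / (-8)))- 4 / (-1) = 137052/34391 = 3.99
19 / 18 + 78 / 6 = 253/18 = 14.06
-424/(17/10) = -4240/17 = -249.41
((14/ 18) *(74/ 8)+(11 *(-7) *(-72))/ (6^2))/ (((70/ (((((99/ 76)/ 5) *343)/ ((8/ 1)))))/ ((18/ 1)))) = 28150353/60800 = 463.00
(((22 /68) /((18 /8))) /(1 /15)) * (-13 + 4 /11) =-1390/51 = -27.25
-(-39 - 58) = 97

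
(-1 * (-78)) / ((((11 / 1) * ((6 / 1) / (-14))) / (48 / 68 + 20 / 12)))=-2002/51 = -39.25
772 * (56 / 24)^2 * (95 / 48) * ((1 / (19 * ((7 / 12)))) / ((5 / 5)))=6755/9 = 750.56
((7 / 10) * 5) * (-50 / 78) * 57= -3325/26 = -127.88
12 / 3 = 4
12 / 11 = 1.09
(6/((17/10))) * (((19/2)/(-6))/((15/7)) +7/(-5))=-385/51 = -7.55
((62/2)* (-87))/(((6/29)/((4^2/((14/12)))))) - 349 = -1253851/7 = -179121.57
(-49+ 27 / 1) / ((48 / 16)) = -22/3 = -7.33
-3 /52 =-0.06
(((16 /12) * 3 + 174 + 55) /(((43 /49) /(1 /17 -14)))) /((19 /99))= -267877071/13889 = -19286.99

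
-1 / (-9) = 1/9 = 0.11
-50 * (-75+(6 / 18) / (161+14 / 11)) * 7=4016140/153 = 26249.28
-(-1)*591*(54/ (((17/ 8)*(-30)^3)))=-1182/2125 = -0.56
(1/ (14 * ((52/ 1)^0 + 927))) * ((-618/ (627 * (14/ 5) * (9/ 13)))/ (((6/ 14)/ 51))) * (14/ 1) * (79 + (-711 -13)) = 24470225/581856 = 42.06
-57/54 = -19/18 = -1.06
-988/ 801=-1.23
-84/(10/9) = -378/5 = -75.60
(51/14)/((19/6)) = 153/133 = 1.15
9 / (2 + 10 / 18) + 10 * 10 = 2381/23 = 103.52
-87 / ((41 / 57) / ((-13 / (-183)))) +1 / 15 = -319834/37515 = -8.53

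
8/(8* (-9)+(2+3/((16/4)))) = -32/277 = -0.12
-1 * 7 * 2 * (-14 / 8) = 49/2 = 24.50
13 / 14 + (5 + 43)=685/14 = 48.93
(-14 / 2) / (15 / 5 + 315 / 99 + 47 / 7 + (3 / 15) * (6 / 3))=-2695/5119 = -0.53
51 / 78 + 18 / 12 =28/13 = 2.15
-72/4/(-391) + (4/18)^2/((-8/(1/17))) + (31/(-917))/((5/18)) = -22080431/290423070 = -0.08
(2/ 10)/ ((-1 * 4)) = -1/20 = -0.05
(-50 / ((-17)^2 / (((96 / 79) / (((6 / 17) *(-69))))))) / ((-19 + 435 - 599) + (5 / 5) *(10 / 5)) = -800/16772727 = 0.00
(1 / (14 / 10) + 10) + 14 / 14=82/7 = 11.71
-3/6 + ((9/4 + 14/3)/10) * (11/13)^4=-498457/3427320 = -0.15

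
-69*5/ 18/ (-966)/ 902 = 5/227304 = 0.00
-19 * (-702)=13338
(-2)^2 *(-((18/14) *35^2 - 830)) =-2980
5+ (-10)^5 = -99995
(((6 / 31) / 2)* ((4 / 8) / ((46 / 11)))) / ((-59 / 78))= -1287/84134 = -0.02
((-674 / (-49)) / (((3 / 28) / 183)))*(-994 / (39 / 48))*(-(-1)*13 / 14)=-186822016/7 = -26688859.43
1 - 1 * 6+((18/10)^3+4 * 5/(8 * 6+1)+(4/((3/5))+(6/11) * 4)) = 2039168/202125 = 10.09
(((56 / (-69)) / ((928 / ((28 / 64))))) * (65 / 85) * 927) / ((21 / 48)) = -28119/45356 = -0.62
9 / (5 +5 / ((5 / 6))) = 9/11 = 0.82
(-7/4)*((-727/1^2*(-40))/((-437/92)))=203560/19 = 10713.68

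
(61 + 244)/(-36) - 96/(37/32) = -121877/1332 = -91.50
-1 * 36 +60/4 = -21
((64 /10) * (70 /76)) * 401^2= 18009712/19 = 947879.58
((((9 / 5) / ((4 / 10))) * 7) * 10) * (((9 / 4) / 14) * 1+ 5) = 13005/8 = 1625.62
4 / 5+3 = 19/5 = 3.80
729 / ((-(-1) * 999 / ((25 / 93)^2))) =0.05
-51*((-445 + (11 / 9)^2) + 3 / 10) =6102949/270 = 22603.51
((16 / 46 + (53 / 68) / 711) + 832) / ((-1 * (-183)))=925575331/203496732 = 4.55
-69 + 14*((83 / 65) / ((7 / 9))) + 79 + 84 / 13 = 39.45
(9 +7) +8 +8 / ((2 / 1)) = 28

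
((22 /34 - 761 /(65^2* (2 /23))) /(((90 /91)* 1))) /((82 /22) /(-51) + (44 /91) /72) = 110279939/5082250 = 21.70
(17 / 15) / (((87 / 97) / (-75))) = -8245/87 = -94.77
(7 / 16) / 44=0.01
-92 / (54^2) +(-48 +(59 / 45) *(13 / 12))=-679591/14580 = -46.61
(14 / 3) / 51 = 0.09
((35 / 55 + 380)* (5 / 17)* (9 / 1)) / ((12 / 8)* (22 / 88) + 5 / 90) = 13565880/5797 = 2340.16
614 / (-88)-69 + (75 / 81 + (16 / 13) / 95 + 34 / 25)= -540497311/7335900 = -73.68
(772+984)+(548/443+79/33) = 25724045/14619 = 1759.63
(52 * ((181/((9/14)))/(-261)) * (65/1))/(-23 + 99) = -2141230/44631 = -47.98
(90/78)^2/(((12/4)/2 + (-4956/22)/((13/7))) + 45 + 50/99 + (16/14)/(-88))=-311850/17405609 = -0.02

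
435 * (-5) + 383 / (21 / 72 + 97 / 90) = -934395/493 = -1895.32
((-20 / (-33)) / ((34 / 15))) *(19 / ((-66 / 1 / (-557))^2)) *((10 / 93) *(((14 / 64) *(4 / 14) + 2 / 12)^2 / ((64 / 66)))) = 736841375/349691904 = 2.11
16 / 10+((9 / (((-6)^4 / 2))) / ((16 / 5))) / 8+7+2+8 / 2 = 672793/46080 = 14.60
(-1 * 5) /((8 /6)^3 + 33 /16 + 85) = -432/7727 = -0.06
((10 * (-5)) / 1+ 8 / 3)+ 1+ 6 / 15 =-689/15 = -45.93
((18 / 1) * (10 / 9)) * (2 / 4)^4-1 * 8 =-27/4 = -6.75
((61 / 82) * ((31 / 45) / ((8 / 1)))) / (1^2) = 1891/29520 = 0.06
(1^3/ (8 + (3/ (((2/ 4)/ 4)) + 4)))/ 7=1/252 = 0.00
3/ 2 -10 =-17/2 = -8.50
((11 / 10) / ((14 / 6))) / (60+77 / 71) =2343/303590 = 0.01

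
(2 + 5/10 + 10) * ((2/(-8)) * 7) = -175/8 = -21.88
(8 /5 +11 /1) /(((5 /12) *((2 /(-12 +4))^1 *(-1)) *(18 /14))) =2352/25 = 94.08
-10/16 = -5/8 = -0.62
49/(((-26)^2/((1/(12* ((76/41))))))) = 2009/616512 = 0.00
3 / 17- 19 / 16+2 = 269/272 = 0.99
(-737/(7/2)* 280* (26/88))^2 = 303456400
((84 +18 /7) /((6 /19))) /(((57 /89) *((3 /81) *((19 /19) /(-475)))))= -38427975/7 = -5489710.71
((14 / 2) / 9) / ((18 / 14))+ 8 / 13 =1285/1053 = 1.22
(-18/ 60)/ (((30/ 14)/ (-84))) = 294/25 = 11.76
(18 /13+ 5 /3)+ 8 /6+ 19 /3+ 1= 457/39 = 11.72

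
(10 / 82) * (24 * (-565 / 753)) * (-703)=15887800/10291 = 1543.85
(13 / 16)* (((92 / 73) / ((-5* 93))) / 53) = -299/7196340 = 0.00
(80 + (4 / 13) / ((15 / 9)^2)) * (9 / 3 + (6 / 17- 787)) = -346851592/5525 = -62778.57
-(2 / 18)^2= -1/81 = -0.01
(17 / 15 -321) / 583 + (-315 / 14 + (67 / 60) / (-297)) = -4354417/188892 = -23.05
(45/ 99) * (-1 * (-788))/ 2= 1970/11 = 179.09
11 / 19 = 0.58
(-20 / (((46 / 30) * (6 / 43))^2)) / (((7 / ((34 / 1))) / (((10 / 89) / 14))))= -17.03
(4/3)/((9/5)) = 20/27 = 0.74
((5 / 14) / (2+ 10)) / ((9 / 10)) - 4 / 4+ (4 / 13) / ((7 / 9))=-5615/9828 = -0.57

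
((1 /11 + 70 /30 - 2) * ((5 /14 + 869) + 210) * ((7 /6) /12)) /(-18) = -11753/4752 = -2.47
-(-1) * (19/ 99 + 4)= 415/99 = 4.19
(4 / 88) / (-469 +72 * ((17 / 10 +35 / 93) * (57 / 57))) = -155/1089506 = 0.00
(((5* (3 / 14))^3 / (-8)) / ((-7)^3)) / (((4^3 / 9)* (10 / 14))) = 6075/68841472 = 0.00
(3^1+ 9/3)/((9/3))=2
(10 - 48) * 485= -18430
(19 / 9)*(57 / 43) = 361/129 = 2.80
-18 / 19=-0.95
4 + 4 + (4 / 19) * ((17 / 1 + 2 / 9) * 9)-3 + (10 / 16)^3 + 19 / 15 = 5711657/145920 = 39.14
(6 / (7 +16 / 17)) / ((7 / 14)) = 68/45 = 1.51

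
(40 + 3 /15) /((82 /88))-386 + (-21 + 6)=-73361/205 = -357.86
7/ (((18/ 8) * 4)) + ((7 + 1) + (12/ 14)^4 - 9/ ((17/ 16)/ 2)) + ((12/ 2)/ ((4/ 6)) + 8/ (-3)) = -1.29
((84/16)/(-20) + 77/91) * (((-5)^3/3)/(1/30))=-75875/104 = -729.57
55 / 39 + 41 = 1654/39 = 42.41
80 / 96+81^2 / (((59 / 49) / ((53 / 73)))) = 102255037/25842 = 3956.93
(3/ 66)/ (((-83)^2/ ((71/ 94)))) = 71/14246452 = 0.00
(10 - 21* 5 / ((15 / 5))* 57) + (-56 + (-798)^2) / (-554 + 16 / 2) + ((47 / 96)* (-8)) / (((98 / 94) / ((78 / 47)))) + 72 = -11792551/3822 = -3085.44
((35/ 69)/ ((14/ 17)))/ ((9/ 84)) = 5.75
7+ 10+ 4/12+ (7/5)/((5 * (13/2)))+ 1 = 18.38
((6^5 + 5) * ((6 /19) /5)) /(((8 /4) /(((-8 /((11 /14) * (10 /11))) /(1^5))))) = -1307208/475 = -2752.02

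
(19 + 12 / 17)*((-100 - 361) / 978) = -154435/16626 = -9.29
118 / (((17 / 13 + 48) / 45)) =107.69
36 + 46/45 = 1666/45 = 37.02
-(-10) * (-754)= -7540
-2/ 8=-1/4 = -0.25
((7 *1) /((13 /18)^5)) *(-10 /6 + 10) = 110224800/371293 = 296.87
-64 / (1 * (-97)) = 64/97 = 0.66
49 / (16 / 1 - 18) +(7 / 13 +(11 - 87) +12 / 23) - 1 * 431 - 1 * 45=-344113/598 = -575.44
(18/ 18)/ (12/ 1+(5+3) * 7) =1/68 = 0.01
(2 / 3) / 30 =1/45 = 0.02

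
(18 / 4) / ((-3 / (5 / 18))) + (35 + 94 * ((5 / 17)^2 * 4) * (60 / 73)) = 15523255/253164 = 61.32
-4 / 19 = -0.21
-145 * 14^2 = -28420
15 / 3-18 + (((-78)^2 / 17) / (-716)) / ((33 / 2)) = -436163/33473 = -13.03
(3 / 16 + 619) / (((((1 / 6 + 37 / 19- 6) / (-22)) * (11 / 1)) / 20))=2823495/443 = 6373.58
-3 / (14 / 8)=-12/7 = -1.71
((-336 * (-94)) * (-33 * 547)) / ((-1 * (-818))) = -285061392/409 = -696971.62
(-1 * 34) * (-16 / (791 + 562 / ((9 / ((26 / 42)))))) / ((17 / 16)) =96768/156805 = 0.62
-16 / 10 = -8/5 = -1.60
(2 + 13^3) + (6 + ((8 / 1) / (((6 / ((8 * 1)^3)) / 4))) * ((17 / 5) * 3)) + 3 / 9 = 450872/15 = 30058.13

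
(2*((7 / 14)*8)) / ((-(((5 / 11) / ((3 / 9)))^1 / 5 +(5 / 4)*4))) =-44/29 = -1.52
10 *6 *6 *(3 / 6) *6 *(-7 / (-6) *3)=3780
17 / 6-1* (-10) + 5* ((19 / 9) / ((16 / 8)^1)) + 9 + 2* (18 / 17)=29.23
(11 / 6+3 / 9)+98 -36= 385/6 = 64.17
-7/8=-0.88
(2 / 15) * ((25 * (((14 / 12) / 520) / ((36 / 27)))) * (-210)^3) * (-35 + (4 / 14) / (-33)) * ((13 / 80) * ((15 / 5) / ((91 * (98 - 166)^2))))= 89159175/42318848 = 2.11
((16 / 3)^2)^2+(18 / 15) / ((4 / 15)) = 131801/162 = 813.59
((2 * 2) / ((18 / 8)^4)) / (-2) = -512/6561 = -0.08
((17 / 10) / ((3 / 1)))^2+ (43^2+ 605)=2208889/900 = 2454.32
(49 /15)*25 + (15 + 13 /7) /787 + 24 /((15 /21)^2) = 53187227/413175 = 128.73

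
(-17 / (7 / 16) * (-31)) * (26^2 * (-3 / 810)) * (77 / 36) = -7837544/1215 = -6450.65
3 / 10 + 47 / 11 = 503/110 = 4.57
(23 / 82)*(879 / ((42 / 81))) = 475.49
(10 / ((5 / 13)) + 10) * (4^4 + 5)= 9396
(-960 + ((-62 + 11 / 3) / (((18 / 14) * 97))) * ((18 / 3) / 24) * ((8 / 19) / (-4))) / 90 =-19107979/1791396 = -10.67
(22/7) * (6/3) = 44/7 = 6.29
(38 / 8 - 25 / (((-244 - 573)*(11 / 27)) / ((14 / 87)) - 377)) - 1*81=-3758621/49300 = -76.24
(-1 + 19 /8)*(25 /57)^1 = 275/456 = 0.60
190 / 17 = 11.18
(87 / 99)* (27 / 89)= 261/979 = 0.27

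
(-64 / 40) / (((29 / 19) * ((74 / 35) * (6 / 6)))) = -532/1073 = -0.50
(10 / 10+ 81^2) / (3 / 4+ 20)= 26248/83 = 316.24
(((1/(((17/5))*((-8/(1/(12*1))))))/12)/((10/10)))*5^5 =-15625/19584 = -0.80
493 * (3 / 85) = 87/5 = 17.40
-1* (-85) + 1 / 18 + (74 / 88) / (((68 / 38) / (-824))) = -1017065/3366 = -302.16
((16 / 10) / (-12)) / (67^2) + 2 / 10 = 2693/13467 = 0.20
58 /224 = 29/112 = 0.26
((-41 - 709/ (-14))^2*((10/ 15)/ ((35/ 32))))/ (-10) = -1944/343 = -5.67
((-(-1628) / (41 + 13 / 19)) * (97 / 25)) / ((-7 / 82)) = -1775.13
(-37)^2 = 1369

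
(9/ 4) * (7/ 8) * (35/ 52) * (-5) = -11025/1664 = -6.63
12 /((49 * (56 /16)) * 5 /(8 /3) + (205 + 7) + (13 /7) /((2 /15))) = 1344/61319 = 0.02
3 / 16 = 0.19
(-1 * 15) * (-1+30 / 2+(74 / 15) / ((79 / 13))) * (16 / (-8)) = 444.35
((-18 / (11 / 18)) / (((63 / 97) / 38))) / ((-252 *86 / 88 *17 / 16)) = 235904/35819 = 6.59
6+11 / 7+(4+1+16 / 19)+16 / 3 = 7480/399 = 18.75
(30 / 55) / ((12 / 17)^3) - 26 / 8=-5383/3168 = -1.70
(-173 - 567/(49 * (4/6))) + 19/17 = -45039/238 = -189.24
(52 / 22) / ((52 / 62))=31/11 = 2.82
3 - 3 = 0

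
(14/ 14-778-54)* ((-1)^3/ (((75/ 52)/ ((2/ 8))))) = 3601/25 = 144.04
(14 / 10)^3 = 343/125 = 2.74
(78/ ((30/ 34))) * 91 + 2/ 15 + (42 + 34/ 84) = 1698257/210 = 8086.94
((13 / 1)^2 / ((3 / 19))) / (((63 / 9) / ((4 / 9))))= 12844/189 = 67.96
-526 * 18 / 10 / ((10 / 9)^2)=-191727/250 = -766.91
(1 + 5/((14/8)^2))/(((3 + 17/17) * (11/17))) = 1.02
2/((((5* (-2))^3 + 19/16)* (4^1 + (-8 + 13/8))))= 256/303639 = 0.00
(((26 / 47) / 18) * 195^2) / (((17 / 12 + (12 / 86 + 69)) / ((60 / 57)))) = 566826000/32511451 = 17.43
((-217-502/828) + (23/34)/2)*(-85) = 15291325/828 = 18467.78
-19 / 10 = -1.90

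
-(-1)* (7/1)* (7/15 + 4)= 469/15 = 31.27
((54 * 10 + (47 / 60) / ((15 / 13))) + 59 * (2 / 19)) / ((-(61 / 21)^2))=-458238641/7069900 = -64.82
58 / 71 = 0.82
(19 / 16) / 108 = 19/1728 = 0.01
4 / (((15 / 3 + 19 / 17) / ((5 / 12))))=85/312 = 0.27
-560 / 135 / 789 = -112/21303 = -0.01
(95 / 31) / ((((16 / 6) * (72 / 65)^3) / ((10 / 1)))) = 130446875/15427584 = 8.46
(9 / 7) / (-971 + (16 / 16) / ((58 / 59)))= -58/43757 = 0.00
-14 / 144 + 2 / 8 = 0.15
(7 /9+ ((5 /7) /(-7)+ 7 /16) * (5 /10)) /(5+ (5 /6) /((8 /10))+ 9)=13343/212268 = 0.06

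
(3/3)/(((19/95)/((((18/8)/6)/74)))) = 15/592 = 0.03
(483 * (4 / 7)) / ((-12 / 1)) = -23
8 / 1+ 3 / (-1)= 5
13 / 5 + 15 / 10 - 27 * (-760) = 205241/10 = 20524.10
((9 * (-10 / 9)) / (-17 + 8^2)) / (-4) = 5/94 = 0.05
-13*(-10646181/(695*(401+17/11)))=56385329/113980 = 494.69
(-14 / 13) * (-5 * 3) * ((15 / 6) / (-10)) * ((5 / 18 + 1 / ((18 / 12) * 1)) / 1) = -595/156 = -3.81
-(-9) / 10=9/10 = 0.90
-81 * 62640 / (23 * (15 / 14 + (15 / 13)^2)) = -800313696/8717 = -91810.68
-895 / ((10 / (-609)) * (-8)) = -109011/16 = -6813.19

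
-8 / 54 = -4/27 = -0.15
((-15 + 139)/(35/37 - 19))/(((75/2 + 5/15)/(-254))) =1748028/37909 = 46.11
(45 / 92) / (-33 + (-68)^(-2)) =-0.01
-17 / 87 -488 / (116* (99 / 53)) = -7027/2871 = -2.45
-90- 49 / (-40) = -3551/40 = -88.78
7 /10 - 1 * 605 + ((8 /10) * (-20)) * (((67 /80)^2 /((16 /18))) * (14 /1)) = -1249687/1600 = -781.05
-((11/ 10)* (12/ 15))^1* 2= -44/25 = -1.76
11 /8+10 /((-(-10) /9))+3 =13.38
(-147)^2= 21609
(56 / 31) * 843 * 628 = 29646624/31 = 956342.71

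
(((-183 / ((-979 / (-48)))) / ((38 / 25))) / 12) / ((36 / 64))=-48800/55803 = -0.87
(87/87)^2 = 1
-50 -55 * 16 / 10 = -138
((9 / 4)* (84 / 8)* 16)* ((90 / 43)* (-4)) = -136080/43 = -3164.65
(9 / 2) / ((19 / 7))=63/38 = 1.66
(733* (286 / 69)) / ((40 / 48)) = 419276/115 = 3645.88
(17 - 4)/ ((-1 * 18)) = -13/18 = -0.72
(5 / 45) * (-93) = -31/3 = -10.33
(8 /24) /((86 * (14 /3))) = 1/1204 = 0.00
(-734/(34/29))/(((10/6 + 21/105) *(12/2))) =-53215/952 = -55.90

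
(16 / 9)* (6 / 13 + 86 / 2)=9040/117 = 77.26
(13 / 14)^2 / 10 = 169/1960 = 0.09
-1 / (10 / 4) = -2/5 = -0.40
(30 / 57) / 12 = 5/114 = 0.04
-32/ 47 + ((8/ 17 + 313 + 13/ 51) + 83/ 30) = 7569997/23970 = 315.81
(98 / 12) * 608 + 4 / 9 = 44692/9 = 4965.78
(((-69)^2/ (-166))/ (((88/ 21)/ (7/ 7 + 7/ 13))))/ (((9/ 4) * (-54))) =18515/213642 = 0.09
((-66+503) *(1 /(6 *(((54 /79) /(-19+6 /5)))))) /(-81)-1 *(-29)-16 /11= 73557677/1443420 = 50.96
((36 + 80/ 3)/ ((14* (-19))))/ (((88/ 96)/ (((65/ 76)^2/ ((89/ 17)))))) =-3375775/94009454 = -0.04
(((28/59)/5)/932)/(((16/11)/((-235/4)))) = -3619/879808 = 0.00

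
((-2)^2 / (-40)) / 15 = -1/150 = -0.01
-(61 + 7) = -68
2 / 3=0.67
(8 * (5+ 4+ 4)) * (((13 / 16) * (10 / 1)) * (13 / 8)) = 10985/8 = 1373.12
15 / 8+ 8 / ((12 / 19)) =349/24 = 14.54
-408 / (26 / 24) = -4896/13 = -376.62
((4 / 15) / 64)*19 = 0.08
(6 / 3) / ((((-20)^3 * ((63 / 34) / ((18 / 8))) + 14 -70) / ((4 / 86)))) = -17/1214234 = 0.00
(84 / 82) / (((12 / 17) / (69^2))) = 566559/82 = 6909.26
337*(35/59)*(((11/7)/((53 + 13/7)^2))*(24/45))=181643/3262464 = 0.06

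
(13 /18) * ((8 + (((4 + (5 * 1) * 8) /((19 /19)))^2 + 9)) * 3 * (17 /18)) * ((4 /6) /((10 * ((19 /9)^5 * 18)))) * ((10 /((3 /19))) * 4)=11653551/130321 = 89.42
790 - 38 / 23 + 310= 25262/23 = 1098.35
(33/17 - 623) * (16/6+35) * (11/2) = -6561797/51 = -128662.69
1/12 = 0.08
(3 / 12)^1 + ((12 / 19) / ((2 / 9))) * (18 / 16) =131/38 = 3.45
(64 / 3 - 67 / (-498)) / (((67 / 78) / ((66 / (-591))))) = -3057626/1095517 = -2.79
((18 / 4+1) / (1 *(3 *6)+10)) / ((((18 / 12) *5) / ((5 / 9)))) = 11/756 = 0.01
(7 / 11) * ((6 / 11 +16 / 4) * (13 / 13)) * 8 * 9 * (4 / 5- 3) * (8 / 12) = -3360/11 = -305.45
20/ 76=5/19 = 0.26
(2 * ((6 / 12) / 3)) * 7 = 7/3 = 2.33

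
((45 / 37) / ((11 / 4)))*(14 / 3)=840/407 = 2.06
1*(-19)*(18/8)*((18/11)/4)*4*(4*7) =-1958.73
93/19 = 4.89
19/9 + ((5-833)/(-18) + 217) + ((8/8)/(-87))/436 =30168581/113796 = 265.11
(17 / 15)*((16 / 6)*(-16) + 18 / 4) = -3893/90 = -43.26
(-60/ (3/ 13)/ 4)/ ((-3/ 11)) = 715/3 = 238.33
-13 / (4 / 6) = -39/2 = -19.50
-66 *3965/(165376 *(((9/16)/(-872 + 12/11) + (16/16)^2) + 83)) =-8035225/426539588 = -0.02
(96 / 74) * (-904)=-43392/37 = -1172.76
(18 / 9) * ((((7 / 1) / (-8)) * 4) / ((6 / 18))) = -21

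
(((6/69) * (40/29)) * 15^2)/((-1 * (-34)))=9000/11339 = 0.79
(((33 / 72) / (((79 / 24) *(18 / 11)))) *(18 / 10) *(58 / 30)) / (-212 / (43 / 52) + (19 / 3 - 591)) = -150887/428551300 = 0.00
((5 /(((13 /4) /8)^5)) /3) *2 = 335544320/1113879 = 301.24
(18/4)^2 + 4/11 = 20.61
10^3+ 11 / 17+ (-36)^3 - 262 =-780595/17 = -45917.35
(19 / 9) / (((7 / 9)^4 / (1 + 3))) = 55404/2401 = 23.08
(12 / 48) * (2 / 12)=1/24 = 0.04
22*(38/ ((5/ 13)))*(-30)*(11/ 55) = -65208/5 = -13041.60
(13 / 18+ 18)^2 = 113569/324 = 350.52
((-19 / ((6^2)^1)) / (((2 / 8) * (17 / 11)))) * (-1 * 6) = 418/51 = 8.20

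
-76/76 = -1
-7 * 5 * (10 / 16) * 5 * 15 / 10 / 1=-2625/16 = -164.06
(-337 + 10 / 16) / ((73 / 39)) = -104949/584 = -179.71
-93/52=-1.79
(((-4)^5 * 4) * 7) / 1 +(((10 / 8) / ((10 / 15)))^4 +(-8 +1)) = -117418559/4096 = -28666.64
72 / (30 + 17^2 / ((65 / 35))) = 936/2413 = 0.39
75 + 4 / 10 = 377/5 = 75.40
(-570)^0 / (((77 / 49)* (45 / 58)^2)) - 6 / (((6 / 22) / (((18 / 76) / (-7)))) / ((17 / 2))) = 43752593/5925150 = 7.38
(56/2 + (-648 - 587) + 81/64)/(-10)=77167/640 = 120.57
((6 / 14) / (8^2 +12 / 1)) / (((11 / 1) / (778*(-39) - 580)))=-46383/2926 = -15.85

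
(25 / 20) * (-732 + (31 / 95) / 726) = -50486009/55176 = -915.00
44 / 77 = 0.57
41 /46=0.89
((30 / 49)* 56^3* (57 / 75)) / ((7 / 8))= 466944/5 = 93388.80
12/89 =0.13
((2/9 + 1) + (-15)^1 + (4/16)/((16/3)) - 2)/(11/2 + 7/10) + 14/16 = -29681/17856 = -1.66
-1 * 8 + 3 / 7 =-53/7 = -7.57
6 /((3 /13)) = 26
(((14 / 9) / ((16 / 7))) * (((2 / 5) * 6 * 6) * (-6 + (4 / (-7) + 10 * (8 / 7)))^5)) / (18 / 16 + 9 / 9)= 21381376/1715 = 12467.27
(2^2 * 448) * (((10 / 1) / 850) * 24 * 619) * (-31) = -825280512/85 = -9709182.49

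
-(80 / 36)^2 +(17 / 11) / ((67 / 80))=-184640/59697 = -3.09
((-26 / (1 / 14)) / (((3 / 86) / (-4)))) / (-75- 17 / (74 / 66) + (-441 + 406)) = -333.48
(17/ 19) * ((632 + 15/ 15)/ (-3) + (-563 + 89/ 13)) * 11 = -1864951/247 = -7550.41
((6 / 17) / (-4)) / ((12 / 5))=-5/136 = -0.04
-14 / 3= -4.67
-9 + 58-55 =-6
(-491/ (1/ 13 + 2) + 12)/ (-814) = 6059/21978 = 0.28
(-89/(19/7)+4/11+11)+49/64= -276351/13376 = -20.66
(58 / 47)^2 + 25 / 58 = 250337/128122 = 1.95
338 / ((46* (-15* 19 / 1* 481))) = -13/242535 = 0.00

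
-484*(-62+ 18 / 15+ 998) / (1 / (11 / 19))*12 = -299379168/95 = -3151359.66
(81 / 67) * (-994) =-80514/67 = -1201.70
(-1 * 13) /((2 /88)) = -572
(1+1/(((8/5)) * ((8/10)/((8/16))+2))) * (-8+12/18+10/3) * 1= -169/36 = -4.69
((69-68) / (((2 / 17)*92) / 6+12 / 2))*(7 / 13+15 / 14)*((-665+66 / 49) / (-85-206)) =161977139/344288308 = 0.47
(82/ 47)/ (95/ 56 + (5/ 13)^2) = 0.95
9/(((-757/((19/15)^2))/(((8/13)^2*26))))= -46208/246025 = -0.19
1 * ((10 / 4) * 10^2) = 250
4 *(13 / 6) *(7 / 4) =91/6 = 15.17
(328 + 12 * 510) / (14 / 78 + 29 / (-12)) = -1005888/349 = -2882.20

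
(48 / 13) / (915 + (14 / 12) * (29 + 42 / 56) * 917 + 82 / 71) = 81792/725338367 = 0.00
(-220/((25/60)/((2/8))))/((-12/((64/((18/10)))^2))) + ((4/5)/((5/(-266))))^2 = 795699776/50625 = 15717.53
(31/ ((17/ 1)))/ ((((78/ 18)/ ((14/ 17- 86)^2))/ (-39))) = -584980416/4913 = -119067.86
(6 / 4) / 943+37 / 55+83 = 8679537/103730 = 83.67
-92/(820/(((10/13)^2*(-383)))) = 176180/6929 = 25.43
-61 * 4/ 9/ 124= -61/279 = -0.22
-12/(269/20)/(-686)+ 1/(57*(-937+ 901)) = 153973/189331884 = 0.00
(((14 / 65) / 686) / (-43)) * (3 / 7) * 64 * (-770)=4224/27391 = 0.15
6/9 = 2/3 = 0.67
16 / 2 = 8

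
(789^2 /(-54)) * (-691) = 47795779/6 = 7965963.17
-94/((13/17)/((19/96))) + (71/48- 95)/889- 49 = -20368165/277368 = -73.43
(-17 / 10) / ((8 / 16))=-17/5 = -3.40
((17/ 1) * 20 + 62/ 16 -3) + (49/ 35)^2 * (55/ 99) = 123107/360 = 341.96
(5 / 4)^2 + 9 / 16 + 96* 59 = 45329/8 = 5666.12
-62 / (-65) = 62/65 = 0.95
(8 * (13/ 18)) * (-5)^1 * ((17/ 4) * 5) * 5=-3069.44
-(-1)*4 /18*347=694/9 = 77.11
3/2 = 1.50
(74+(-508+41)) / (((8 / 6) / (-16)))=4716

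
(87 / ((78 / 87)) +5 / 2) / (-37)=-1294/481 = -2.69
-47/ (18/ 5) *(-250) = 29375/9 = 3263.89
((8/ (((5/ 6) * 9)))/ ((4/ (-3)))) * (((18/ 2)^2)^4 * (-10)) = 344373768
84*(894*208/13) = 1201536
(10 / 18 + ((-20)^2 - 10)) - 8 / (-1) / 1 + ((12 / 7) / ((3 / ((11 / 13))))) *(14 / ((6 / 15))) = 48611/117 = 415.48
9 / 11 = 0.82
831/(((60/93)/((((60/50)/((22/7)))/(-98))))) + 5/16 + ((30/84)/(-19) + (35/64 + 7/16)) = -8755291/2340800 = -3.74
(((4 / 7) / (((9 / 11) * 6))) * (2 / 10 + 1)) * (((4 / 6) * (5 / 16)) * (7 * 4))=22/27 = 0.81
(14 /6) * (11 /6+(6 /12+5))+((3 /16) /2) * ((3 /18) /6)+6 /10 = 102031/5760 = 17.71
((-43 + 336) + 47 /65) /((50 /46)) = 270.23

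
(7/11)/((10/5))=0.32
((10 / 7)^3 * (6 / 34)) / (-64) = -375/46648 = -0.01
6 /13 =0.46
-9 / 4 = -2.25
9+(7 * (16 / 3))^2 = 12625/9 = 1402.78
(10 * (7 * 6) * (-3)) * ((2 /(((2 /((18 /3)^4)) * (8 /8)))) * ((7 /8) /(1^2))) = -1428840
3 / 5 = 0.60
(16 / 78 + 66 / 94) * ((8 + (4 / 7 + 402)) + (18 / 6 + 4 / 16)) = 19269181/51324 = 375.44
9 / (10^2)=9/100 = 0.09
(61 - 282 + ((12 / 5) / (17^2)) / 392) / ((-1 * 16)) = 31295807/2265760 = 13.81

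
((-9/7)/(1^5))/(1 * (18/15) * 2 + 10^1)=-45/434 = -0.10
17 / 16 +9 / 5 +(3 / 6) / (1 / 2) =309/80 = 3.86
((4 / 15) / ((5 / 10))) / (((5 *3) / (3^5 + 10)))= 2024/225 = 9.00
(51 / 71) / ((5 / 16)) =816/355 = 2.30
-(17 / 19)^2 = -289/361 = -0.80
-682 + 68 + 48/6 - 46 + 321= -331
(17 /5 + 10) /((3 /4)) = 268/15 = 17.87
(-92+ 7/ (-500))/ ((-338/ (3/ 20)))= 10617/260000 = 0.04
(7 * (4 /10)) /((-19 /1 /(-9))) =126/95 = 1.33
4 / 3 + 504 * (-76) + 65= -114713/3 = -38237.67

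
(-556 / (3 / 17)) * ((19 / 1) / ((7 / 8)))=-1436704/21 = -68414.48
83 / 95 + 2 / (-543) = 44879/51585 = 0.87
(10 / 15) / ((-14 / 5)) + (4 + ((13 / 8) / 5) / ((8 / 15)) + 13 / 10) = 38111/6720 = 5.67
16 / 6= 8/3 = 2.67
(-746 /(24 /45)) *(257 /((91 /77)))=-15817065/52 = -304174.33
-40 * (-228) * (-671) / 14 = -3059760/7 = -437108.57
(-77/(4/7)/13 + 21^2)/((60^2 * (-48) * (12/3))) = -22393/35942400 = 0.00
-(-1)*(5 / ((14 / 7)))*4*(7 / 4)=35/2 = 17.50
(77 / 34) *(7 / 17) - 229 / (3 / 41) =-5425225/1734 = -3128.73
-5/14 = -0.36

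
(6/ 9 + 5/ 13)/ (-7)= -41/273 = -0.15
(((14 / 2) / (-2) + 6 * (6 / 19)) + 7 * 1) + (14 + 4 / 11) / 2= 5257/418 = 12.58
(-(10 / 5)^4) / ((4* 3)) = -4/3 = -1.33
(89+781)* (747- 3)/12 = 53940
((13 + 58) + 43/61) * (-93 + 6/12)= -404595/61 = -6632.70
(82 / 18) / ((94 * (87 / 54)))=41/1363 = 0.03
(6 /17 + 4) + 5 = 159/17 = 9.35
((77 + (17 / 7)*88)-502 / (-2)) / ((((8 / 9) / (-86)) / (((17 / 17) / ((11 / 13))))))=-4769388/77 = -61940.10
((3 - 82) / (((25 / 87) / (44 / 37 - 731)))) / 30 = 61863873/9250 = 6687.99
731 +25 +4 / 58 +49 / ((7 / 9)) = 819.07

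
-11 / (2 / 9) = -99/2 = -49.50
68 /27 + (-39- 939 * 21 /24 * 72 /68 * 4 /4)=-1664219/1836 = -906.44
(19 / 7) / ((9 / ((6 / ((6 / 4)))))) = 76/63 = 1.21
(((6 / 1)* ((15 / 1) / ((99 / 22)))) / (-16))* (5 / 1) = -25/4 = -6.25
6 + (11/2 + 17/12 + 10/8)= 85/6 = 14.17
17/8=2.12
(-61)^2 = 3721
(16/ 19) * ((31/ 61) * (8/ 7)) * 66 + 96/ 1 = 1040736/8113 = 128.28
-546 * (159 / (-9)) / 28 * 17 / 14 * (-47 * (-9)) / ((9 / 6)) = 1651533/14 = 117966.64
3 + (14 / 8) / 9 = 115/36 = 3.19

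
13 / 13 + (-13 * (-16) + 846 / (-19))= 3125/19 = 164.47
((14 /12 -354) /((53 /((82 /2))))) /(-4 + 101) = -86797/30846 = -2.81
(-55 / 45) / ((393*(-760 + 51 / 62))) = 62/15134823 = 0.00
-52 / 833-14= -11714/833 = -14.06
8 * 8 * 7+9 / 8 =3593/8 = 449.12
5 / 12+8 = 101/12 = 8.42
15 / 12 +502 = 2013/4 = 503.25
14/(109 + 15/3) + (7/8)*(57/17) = 23695/7752 = 3.06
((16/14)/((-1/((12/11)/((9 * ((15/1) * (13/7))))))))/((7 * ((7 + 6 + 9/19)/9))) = -19/40040 = 0.00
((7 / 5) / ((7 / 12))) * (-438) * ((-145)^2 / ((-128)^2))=-2762685/2048 = -1348.97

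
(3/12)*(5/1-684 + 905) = 113/2 = 56.50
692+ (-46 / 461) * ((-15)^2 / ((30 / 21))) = 311767/461 = 676.28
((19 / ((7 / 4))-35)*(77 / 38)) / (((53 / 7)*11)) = -1183/2014 = -0.59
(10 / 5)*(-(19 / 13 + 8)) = -246/13 = -18.92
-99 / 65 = -1.52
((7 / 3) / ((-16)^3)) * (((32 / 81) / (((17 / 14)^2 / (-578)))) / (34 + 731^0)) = 49/19440 = 0.00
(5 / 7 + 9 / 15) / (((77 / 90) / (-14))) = -1656/77 = -21.51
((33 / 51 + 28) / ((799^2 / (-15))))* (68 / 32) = -7305/5107208 = 0.00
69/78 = 0.88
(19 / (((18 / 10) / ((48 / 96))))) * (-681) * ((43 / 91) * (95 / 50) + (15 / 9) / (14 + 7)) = -34516939/9828 = -3512.10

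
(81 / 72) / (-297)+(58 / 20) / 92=421/15180 = 0.03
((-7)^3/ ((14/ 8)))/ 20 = -49/5 = -9.80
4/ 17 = 0.24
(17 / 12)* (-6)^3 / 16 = -153/8 = -19.12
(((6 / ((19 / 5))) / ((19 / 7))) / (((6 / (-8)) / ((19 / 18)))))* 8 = -1120/171 = -6.55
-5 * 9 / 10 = -9/2 = -4.50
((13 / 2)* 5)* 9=585/2 = 292.50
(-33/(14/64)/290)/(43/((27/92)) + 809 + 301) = -7128/17217445 = 0.00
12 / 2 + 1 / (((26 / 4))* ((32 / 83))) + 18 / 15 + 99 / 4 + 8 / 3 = 109249/3120 = 35.02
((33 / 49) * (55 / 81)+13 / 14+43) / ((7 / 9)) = 117445/2058 = 57.07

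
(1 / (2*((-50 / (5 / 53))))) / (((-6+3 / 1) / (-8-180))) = -47/795 = -0.06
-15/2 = -7.50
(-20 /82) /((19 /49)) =-490/779 = -0.63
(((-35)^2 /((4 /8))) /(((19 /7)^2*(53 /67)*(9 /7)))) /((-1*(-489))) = 56303450/84204333 = 0.67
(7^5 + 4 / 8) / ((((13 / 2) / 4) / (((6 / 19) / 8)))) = 100845/247 = 408.28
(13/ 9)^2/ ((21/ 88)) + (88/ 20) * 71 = 2731322/8505 = 321.14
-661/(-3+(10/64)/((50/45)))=42304/183 = 231.17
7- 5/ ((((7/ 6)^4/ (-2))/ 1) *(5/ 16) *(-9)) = 12199/2401 = 5.08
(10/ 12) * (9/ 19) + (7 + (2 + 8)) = 661/38 = 17.39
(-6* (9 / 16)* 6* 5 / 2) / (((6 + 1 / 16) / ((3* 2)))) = -4860/97 = -50.10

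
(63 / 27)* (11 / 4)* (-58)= -2233/6 = -372.17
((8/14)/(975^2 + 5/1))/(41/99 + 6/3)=198/795201995 = 0.00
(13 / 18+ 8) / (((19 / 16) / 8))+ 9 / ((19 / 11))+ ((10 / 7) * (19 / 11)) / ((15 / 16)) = 876959/13167 = 66.60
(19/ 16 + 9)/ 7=163/112 = 1.46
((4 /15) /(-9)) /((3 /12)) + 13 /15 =101/135 = 0.75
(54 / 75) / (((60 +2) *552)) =3/142600 = 0.00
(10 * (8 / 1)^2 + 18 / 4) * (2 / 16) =1289/16 = 80.56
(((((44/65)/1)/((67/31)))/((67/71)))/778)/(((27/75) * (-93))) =-7810/612923571 = 0.00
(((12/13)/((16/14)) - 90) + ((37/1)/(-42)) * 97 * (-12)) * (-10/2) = -851975/182 = -4681.18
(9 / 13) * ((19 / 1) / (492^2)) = 19/349648 = 0.00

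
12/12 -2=-1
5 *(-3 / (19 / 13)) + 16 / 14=-1213/133 = -9.12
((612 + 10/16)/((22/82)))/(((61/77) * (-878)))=-1406587/428464 = -3.28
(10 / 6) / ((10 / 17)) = 17/6 = 2.83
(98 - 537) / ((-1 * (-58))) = -439/58 = -7.57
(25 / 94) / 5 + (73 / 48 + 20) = 48671/2256 = 21.57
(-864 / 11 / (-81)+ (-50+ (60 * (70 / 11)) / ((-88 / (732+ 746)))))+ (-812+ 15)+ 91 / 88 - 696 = -23097853/2904 = -7953.81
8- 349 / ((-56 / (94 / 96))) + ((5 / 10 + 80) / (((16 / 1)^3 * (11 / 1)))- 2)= 12.10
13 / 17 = 0.76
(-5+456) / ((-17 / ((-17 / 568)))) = 451/568 = 0.79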